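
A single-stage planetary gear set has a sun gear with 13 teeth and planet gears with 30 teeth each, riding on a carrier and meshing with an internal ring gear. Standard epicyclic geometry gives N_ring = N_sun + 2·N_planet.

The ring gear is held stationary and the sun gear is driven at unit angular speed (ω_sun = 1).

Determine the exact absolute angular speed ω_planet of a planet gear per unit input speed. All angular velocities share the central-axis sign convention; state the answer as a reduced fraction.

-13/60

N_ring = 13 + 2·30 = 73
13(ω_s−ω_c) = −73(ω_r−ω_c),  ω_r=0, ω_s=1
13(1−ω_c) = −73(0−ω_c)  ⇒  86ω_c = 13  ⇒  ω_c = 13/86
sun–planet: 13·(1−13/86) = −30·(ω_p−ω_c)  ⇒  ω_p−ω_c = −(13/30)·(73/86) = -949/2580
ω_p = 13/86 − 949/2580 = -13/60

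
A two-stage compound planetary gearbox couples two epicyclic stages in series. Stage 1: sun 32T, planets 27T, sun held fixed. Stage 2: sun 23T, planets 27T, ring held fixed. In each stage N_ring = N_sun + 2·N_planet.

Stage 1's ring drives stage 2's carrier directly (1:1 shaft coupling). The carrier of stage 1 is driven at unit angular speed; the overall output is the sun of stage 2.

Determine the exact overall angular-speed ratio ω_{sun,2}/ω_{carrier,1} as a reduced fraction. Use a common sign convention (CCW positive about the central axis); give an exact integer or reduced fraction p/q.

Stage 1: N_ring = 32 + 2·27 = 86
Stage 1: 32(ω_s−ω_c) = −86(ω_r−ω_c),  ω_s=0, ω_c=1
Stage 1: ω_r = 1 − (32/86)(0−1) = 59/43
  ⇒ ω_r¹/ω_c¹ = 59/43
Stage 2: N_ring = 23 + 2·27 = 77
Stage 2: 23(ω_s−ω_c) = −77(ω_r−ω_c),  ω_r=0, ω_c=1
Stage 2: ω_s = 1 − (77/23)(0−1) = 100/23
  ⇒ ω_s²/ω_c² = 100/23
Coupling ω_c² = ω_r¹ ⇒ overall = 59/43 × 100/23 = 5900/989

5900/989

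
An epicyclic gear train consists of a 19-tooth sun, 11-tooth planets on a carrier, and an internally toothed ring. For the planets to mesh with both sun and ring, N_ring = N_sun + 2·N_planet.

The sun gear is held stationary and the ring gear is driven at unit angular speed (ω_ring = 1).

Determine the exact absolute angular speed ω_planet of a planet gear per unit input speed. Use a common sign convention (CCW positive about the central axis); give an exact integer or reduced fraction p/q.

N_ring = 19 + 2·11 = 41
19(ω_s−ω_c) = −41(ω_r−ω_c),  ω_s=0, ω_r=1
19(0−ω_c) = −41(1−ω_c)  ⇒  60ω_c = 41  ⇒  ω_c = 41/60
sun–planet: 19·(0−41/60) = −11·(ω_p−ω_c)  ⇒  ω_p−ω_c = −(19/11)·(-41/60) = 779/660
ω_p = 41/60 + 779/660 = 41/22

41/22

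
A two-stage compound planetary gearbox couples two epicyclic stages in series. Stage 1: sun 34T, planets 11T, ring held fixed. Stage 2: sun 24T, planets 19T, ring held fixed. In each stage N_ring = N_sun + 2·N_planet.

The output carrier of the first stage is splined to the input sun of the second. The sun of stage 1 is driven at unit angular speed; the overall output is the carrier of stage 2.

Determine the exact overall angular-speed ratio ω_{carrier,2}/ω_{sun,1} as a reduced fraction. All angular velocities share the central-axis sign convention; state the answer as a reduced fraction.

Stage 1: N_ring = 34 + 2·11 = 56
Stage 1: 34(ω_s−ω_c) = −56(ω_r−ω_c),  ω_r=0, ω_s=1
Stage 1: 34(1−ω_c) = −56(0−ω_c)  ⇒  90ω_c = 34  ⇒  ω_c = 17/45
  ⇒ ω_c¹/ω_s¹ = 17/45
Stage 2: N_ring = 24 + 2·19 = 62
Stage 2: 24(ω_s−ω_c) = −62(ω_r−ω_c),  ω_r=0, ω_s=1
Stage 2: 24(1−ω_c) = −62(0−ω_c)  ⇒  86ω_c = 24  ⇒  ω_c = 12/43
  ⇒ ω_c²/ω_s² = 12/43
Coupling ω_s² = ω_c¹ ⇒ overall = 17/45 × 12/43 = 68/645

68/645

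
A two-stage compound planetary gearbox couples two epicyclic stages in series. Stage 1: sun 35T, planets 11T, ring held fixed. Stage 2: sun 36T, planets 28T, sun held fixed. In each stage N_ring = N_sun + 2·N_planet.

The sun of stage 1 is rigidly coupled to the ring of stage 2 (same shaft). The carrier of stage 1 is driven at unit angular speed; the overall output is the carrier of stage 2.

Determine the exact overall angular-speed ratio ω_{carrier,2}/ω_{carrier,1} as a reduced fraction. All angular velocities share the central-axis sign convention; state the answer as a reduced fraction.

529/280

Stage 1: N_ring = 35 + 2·11 = 57
Stage 1: 35(ω_s−ω_c) = −57(ω_r−ω_c),  ω_r=0, ω_c=1
Stage 1: ω_s = 1 − (57/35)(0−1) = 92/35
  ⇒ ω_s¹/ω_c¹ = 92/35
Stage 2: N_ring = 36 + 2·28 = 92
Stage 2: 36(ω_s−ω_c) = −92(ω_r−ω_c),  ω_s=0, ω_r=1
Stage 2: 36(0−ω_c) = −92(1−ω_c)  ⇒  128ω_c = 92  ⇒  ω_c = 23/32
  ⇒ ω_c²/ω_r² = 23/32
Coupling ω_r² = ω_s¹ ⇒ overall = 92/35 × 23/32 = 529/280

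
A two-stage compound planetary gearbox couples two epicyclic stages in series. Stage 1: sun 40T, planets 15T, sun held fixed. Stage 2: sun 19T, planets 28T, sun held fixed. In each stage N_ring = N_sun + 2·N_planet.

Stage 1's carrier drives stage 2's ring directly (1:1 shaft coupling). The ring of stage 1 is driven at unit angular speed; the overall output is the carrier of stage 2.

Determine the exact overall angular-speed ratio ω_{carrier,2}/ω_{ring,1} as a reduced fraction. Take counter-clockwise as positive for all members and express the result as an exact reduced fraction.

Stage 1: N_ring = 40 + 2·15 = 70
Stage 1: 40(ω_s−ω_c) = −70(ω_r−ω_c),  ω_s=0, ω_r=1
Stage 1: 40(0−ω_c) = −70(1−ω_c)  ⇒  110ω_c = 70  ⇒  ω_c = 7/11
  ⇒ ω_c¹/ω_r¹ = 7/11
Stage 2: N_ring = 19 + 2·28 = 75
Stage 2: 19(ω_s−ω_c) = −75(ω_r−ω_c),  ω_s=0, ω_r=1
Stage 2: 19(0−ω_c) = −75(1−ω_c)  ⇒  94ω_c = 75  ⇒  ω_c = 75/94
  ⇒ ω_c²/ω_r² = 75/94
Coupling ω_r² = ω_c¹ ⇒ overall = 7/11 × 75/94 = 525/1034

525/1034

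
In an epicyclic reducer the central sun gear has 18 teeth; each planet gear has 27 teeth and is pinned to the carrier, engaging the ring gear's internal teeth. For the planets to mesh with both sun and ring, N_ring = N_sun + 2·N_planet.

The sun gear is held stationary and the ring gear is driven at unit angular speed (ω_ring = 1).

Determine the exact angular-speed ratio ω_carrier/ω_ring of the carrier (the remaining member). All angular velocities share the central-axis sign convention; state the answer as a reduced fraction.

N_ring = 18 + 2·27 = 72
18(ω_s−ω_c) = −72(ω_r−ω_c),  ω_s=0, ω_r=1
18(0−ω_c) = −72(1−ω_c)  ⇒  90ω_c = 72  ⇒  ω_c = 4/5
ω_c/ω_r = 4/5

4/5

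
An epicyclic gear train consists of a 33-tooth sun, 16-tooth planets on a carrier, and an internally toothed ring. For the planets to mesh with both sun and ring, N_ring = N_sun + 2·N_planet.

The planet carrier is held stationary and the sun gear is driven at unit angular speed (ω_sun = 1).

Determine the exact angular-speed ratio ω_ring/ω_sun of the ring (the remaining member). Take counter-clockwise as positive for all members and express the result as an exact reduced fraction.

N_ring = 33 + 2·16 = 65
33(ω_s−ω_c) = −65(ω_r−ω_c),  ω_c=0, ω_s=1
ω_r = 0 − (33/65)(1−0) = -33/65
ω_r/ω_s = -33/65

-33/65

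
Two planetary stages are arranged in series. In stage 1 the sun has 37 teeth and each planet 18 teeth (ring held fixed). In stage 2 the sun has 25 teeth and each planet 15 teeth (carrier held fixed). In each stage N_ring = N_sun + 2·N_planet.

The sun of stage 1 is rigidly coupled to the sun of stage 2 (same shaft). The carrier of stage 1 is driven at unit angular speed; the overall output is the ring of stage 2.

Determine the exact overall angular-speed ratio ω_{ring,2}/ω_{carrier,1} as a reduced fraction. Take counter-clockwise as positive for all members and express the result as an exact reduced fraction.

Stage 1: N_ring = 37 + 2·18 = 73
Stage 1: 37(ω_s−ω_c) = −73(ω_r−ω_c),  ω_r=0, ω_c=1
Stage 1: ω_s = 1 − (73/37)(0−1) = 110/37
  ⇒ ω_s¹/ω_c¹ = 110/37
Stage 2: N_ring = 25 + 2·15 = 55
Stage 2: 25(ω_s−ω_c) = −55(ω_r−ω_c),  ω_c=0, ω_s=1
Stage 2: ω_r = 0 − (25/55)(1−0) = -5/11
  ⇒ ω_r²/ω_s² = -5/11
Coupling ω_s² = ω_s¹ ⇒ overall = 110/37 × -5/11 = -50/37

-50/37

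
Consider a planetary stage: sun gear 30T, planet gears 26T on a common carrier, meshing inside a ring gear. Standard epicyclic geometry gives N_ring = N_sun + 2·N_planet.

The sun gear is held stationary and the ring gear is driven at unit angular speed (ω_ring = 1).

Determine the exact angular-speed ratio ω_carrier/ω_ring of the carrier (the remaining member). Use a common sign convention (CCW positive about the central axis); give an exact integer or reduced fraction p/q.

41/56

N_ring = 30 + 2·26 = 82
30(ω_s−ω_c) = −82(ω_r−ω_c),  ω_s=0, ω_r=1
30(0−ω_c) = −82(1−ω_c)  ⇒  112ω_c = 82  ⇒  ω_c = 41/56
ω_c/ω_r = 41/56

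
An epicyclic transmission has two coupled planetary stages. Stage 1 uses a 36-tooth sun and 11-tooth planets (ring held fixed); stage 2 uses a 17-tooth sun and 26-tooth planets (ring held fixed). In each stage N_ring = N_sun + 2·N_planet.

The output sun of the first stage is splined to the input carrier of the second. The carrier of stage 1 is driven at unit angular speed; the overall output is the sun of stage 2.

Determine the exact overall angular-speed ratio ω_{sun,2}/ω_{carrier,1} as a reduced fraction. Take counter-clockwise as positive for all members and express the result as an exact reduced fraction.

Stage 1: N_ring = 36 + 2·11 = 58
Stage 1: 36(ω_s−ω_c) = −58(ω_r−ω_c),  ω_r=0, ω_c=1
Stage 1: ω_s = 1 − (58/36)(0−1) = 47/18
  ⇒ ω_s¹/ω_c¹ = 47/18
Stage 2: N_ring = 17 + 2·26 = 69
Stage 2: 17(ω_s−ω_c) = −69(ω_r−ω_c),  ω_r=0, ω_c=1
Stage 2: ω_s = 1 − (69/17)(0−1) = 86/17
  ⇒ ω_s²/ω_c² = 86/17
Coupling ω_c² = ω_s¹ ⇒ overall = 47/18 × 86/17 = 2021/153

2021/153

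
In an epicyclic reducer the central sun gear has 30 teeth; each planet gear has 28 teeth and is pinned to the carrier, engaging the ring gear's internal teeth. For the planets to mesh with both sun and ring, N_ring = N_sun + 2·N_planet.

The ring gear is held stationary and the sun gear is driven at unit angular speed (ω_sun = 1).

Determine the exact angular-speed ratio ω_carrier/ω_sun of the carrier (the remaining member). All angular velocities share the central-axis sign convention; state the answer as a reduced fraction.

15/58

N_ring = 30 + 2·28 = 86
30(ω_s−ω_c) = −86(ω_r−ω_c),  ω_r=0, ω_s=1
30(1−ω_c) = −86(0−ω_c)  ⇒  116ω_c = 30  ⇒  ω_c = 15/58
ω_c/ω_s = 15/58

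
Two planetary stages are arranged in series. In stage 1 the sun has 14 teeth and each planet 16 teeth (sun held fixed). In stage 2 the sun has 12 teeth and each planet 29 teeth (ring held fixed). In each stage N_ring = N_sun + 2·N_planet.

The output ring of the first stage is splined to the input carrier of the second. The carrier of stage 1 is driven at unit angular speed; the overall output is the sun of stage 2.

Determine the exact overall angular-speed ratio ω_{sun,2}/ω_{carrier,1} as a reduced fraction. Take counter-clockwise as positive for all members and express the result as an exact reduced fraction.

Stage 1: N_ring = 14 + 2·16 = 46
Stage 1: 14(ω_s−ω_c) = −46(ω_r−ω_c),  ω_s=0, ω_c=1
Stage 1: ω_r = 1 − (14/46)(0−1) = 30/23
  ⇒ ω_r¹/ω_c¹ = 30/23
Stage 2: N_ring = 12 + 2·29 = 70
Stage 2: 12(ω_s−ω_c) = −70(ω_r−ω_c),  ω_r=0, ω_c=1
Stage 2: ω_s = 1 − (70/12)(0−1) = 41/6
  ⇒ ω_s²/ω_c² = 41/6
Coupling ω_c² = ω_r¹ ⇒ overall = 30/23 × 41/6 = 205/23

205/23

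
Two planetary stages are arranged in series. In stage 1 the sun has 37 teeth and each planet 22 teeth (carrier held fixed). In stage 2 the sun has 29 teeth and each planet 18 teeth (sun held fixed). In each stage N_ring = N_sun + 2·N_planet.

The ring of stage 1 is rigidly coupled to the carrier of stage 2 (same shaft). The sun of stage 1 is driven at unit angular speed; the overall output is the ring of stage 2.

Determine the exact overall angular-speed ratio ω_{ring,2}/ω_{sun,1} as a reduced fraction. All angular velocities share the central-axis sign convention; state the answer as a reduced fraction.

Stage 1: N_ring = 37 + 2·22 = 81
Stage 1: 37(ω_s−ω_c) = −81(ω_r−ω_c),  ω_c=0, ω_s=1
Stage 1: ω_r = 0 − (37/81)(1−0) = -37/81
  ⇒ ω_r¹/ω_s¹ = -37/81
Stage 2: N_ring = 29 + 2·18 = 65
Stage 2: 29(ω_s−ω_c) = −65(ω_r−ω_c),  ω_s=0, ω_c=1
Stage 2: ω_r = 1 − (29/65)(0−1) = 94/65
  ⇒ ω_r²/ω_c² = 94/65
Coupling ω_c² = ω_r¹ ⇒ overall = -37/81 × 94/65 = -3478/5265

-3478/5265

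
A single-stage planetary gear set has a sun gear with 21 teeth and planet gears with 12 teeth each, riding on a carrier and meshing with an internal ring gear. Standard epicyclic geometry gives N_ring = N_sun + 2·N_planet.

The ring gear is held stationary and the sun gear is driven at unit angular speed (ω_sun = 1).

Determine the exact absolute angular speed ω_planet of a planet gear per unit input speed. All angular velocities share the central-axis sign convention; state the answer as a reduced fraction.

-7/8

N_ring = 21 + 2·12 = 45
21(ω_s−ω_c) = −45(ω_r−ω_c),  ω_r=0, ω_s=1
21(1−ω_c) = −45(0−ω_c)  ⇒  66ω_c = 21  ⇒  ω_c = 7/22
sun–planet: 21·(1−7/22) = −12·(ω_p−ω_c)  ⇒  ω_p−ω_c = −(21/12)·(15/22) = -105/88
ω_p = 7/22 − 105/88 = -7/8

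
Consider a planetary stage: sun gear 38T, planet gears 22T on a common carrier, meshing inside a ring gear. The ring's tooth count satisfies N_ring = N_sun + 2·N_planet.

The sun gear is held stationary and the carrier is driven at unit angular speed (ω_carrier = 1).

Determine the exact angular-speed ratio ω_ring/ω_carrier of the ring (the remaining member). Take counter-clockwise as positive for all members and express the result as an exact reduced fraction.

60/41

N_ring = 38 + 2·22 = 82
38(ω_s−ω_c) = −82(ω_r−ω_c),  ω_s=0, ω_c=1
ω_r = 1 − (38/82)(0−1) = 60/41
ω_r/ω_c = 60/41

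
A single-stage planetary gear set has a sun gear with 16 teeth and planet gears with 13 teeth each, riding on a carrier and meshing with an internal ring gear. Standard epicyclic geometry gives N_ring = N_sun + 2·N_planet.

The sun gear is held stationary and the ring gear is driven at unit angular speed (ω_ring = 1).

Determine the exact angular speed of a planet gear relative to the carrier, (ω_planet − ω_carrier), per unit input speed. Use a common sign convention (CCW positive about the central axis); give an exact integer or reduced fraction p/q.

N_ring = 16 + 2·13 = 42
16(ω_s−ω_c) = −42(ω_r−ω_c),  ω_s=0, ω_r=1
16(0−ω_c) = −42(1−ω_c)  ⇒  58ω_c = 42  ⇒  ω_c = 21/29
sun–planet: 16·(0−21/29) = −13·(ω_p−ω_c)  ⇒  ω_p−ω_c = −(16/13)·(-21/29) = 336/377

336/377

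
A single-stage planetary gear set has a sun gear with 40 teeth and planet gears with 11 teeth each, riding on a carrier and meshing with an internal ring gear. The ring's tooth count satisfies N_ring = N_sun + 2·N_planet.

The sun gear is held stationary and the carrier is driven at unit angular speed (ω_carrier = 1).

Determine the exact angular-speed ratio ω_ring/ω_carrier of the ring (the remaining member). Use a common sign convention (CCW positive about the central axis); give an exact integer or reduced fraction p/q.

N_ring = 40 + 2·11 = 62
40(ω_s−ω_c) = −62(ω_r−ω_c),  ω_s=0, ω_c=1
ω_r = 1 − (40/62)(0−1) = 51/31
ω_r/ω_c = 51/31

51/31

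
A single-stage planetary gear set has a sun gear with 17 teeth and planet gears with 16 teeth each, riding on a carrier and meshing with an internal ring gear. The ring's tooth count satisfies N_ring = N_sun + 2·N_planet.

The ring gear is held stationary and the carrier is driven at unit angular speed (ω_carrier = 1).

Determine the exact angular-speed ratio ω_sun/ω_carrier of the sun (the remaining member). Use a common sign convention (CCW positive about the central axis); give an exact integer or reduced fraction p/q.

N_ring = 17 + 2·16 = 49
17(ω_s−ω_c) = −49(ω_r−ω_c),  ω_r=0, ω_c=1
ω_s = 1 − (49/17)(0−1) = 66/17
ω_s/ω_c = 66/17

66/17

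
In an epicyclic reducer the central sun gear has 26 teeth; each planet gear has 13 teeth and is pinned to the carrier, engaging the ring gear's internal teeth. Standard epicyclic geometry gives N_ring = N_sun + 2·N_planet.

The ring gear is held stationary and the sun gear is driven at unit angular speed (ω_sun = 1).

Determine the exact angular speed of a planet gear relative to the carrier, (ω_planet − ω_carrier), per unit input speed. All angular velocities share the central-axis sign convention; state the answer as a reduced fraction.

-4/3

N_ring = 26 + 2·13 = 52
26(ω_s−ω_c) = −52(ω_r−ω_c),  ω_r=0, ω_s=1
26(1−ω_c) = −52(0−ω_c)  ⇒  78ω_c = 26  ⇒  ω_c = 1/3
sun–planet: 26·(1−1/3) = −13·(ω_p−ω_c)  ⇒  ω_p−ω_c = −(26/13)·(2/3) = -4/3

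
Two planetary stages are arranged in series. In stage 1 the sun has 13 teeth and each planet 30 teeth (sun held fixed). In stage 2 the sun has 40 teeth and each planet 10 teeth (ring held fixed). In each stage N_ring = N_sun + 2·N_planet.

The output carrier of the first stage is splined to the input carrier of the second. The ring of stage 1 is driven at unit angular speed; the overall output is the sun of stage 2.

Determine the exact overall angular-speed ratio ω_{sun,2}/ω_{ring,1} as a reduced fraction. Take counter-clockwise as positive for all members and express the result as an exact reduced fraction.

Stage 1: N_ring = 13 + 2·30 = 73
Stage 1: 13(ω_s−ω_c) = −73(ω_r−ω_c),  ω_s=0, ω_r=1
Stage 1: 13(0−ω_c) = −73(1−ω_c)  ⇒  86ω_c = 73  ⇒  ω_c = 73/86
  ⇒ ω_c¹/ω_r¹ = 73/86
Stage 2: N_ring = 40 + 2·10 = 60
Stage 2: 40(ω_s−ω_c) = −60(ω_r−ω_c),  ω_r=0, ω_c=1
Stage 2: ω_s = 1 − (60/40)(0−1) = 5/2
  ⇒ ω_s²/ω_c² = 5/2
Coupling ω_c² = ω_c¹ ⇒ overall = 73/86 × 5/2 = 365/172

365/172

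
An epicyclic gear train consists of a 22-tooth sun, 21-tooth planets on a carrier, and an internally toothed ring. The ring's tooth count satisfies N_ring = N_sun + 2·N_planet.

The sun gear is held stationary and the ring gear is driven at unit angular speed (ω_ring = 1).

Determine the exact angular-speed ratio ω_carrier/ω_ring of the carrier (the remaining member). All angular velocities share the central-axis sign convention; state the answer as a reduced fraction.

32/43

N_ring = 22 + 2·21 = 64
22(ω_s−ω_c) = −64(ω_r−ω_c),  ω_s=0, ω_r=1
22(0−ω_c) = −64(1−ω_c)  ⇒  86ω_c = 64  ⇒  ω_c = 32/43
ω_c/ω_r = 32/43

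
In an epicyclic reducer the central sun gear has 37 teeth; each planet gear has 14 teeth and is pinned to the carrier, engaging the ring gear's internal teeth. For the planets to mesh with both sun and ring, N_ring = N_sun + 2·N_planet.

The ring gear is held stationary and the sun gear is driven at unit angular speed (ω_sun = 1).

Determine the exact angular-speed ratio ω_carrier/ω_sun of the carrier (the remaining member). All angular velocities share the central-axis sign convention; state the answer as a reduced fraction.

37/102

N_ring = 37 + 2·14 = 65
37(ω_s−ω_c) = −65(ω_r−ω_c),  ω_r=0, ω_s=1
37(1−ω_c) = −65(0−ω_c)  ⇒  102ω_c = 37  ⇒  ω_c = 37/102
ω_c/ω_s = 37/102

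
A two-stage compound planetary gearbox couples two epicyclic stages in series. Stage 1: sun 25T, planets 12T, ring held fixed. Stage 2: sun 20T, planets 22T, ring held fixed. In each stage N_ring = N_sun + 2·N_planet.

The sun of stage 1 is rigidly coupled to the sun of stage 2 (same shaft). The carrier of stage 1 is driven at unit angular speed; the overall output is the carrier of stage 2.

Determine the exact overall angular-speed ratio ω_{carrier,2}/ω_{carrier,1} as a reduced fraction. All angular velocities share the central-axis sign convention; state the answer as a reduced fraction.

Stage 1: N_ring = 25 + 2·12 = 49
Stage 1: 25(ω_s−ω_c) = −49(ω_r−ω_c),  ω_r=0, ω_c=1
Stage 1: ω_s = 1 − (49/25)(0−1) = 74/25
  ⇒ ω_s¹/ω_c¹ = 74/25
Stage 2: N_ring = 20 + 2·22 = 64
Stage 2: 20(ω_s−ω_c) = −64(ω_r−ω_c),  ω_r=0, ω_s=1
Stage 2: 20(1−ω_c) = −64(0−ω_c)  ⇒  84ω_c = 20  ⇒  ω_c = 5/21
  ⇒ ω_c²/ω_s² = 5/21
Coupling ω_s² = ω_s¹ ⇒ overall = 74/25 × 5/21 = 74/105

74/105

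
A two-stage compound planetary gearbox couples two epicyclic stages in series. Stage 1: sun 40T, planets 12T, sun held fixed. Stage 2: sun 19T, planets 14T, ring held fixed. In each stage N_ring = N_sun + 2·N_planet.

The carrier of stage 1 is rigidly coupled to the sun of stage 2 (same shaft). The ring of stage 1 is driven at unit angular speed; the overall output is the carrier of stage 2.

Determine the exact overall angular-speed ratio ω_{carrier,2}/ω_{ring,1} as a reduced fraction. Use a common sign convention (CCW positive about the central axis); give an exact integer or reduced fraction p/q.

Stage 1: N_ring = 40 + 2·12 = 64
Stage 1: 40(ω_s−ω_c) = −64(ω_r−ω_c),  ω_s=0, ω_r=1
Stage 1: 40(0−ω_c) = −64(1−ω_c)  ⇒  104ω_c = 64  ⇒  ω_c = 8/13
  ⇒ ω_c¹/ω_r¹ = 8/13
Stage 2: N_ring = 19 + 2·14 = 47
Stage 2: 19(ω_s−ω_c) = −47(ω_r−ω_c),  ω_r=0, ω_s=1
Stage 2: 19(1−ω_c) = −47(0−ω_c)  ⇒  66ω_c = 19  ⇒  ω_c = 19/66
  ⇒ ω_c²/ω_s² = 19/66
Coupling ω_s² = ω_c¹ ⇒ overall = 8/13 × 19/66 = 76/429

76/429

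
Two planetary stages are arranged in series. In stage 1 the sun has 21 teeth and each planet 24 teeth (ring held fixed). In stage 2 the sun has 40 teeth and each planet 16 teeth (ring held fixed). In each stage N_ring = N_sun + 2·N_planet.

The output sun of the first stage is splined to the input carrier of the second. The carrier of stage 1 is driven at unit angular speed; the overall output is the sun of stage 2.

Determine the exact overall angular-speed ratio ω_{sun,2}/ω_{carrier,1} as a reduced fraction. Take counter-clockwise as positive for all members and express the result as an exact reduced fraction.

12

Stage 1: N_ring = 21 + 2·24 = 69
Stage 1: 21(ω_s−ω_c) = −69(ω_r−ω_c),  ω_r=0, ω_c=1
Stage 1: ω_s = 1 − (69/21)(0−1) = 30/7
  ⇒ ω_s¹/ω_c¹ = 30/7
Stage 2: N_ring = 40 + 2·16 = 72
Stage 2: 40(ω_s−ω_c) = −72(ω_r−ω_c),  ω_r=0, ω_c=1
Stage 2: ω_s = 1 − (72/40)(0−1) = 14/5
  ⇒ ω_s²/ω_c² = 14/5
Coupling ω_c² = ω_s¹ ⇒ overall = 30/7 × 14/5 = 12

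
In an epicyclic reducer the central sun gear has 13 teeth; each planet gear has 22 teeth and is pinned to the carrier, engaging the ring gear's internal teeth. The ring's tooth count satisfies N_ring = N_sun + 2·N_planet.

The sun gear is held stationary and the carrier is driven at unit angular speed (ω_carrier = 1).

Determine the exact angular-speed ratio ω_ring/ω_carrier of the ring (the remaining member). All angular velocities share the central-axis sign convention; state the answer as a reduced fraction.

N_ring = 13 + 2·22 = 57
13(ω_s−ω_c) = −57(ω_r−ω_c),  ω_s=0, ω_c=1
ω_r = 1 − (13/57)(0−1) = 70/57
ω_r/ω_c = 70/57

70/57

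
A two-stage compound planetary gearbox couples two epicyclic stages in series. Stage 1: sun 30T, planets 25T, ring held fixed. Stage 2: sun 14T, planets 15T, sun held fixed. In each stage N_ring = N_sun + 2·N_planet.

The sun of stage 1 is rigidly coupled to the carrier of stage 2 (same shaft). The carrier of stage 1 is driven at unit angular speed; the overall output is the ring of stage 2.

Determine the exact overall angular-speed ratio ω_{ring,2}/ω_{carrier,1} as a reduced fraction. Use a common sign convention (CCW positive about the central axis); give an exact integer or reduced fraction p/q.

29/6

Stage 1: N_ring = 30 + 2·25 = 80
Stage 1: 30(ω_s−ω_c) = −80(ω_r−ω_c),  ω_r=0, ω_c=1
Stage 1: ω_s = 1 − (80/30)(0−1) = 11/3
  ⇒ ω_s¹/ω_c¹ = 11/3
Stage 2: N_ring = 14 + 2·15 = 44
Stage 2: 14(ω_s−ω_c) = −44(ω_r−ω_c),  ω_s=0, ω_c=1
Stage 2: ω_r = 1 − (14/44)(0−1) = 29/22
  ⇒ ω_r²/ω_c² = 29/22
Coupling ω_c² = ω_s¹ ⇒ overall = 11/3 × 29/22 = 29/6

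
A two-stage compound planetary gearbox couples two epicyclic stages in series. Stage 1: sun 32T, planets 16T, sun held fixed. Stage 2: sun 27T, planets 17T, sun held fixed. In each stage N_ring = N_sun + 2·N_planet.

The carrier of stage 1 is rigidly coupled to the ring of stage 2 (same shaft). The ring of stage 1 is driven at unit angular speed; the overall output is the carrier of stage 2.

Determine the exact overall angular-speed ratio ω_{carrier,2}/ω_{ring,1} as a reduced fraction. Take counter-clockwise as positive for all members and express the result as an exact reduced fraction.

Stage 1: N_ring = 32 + 2·16 = 64
Stage 1: 32(ω_s−ω_c) = −64(ω_r−ω_c),  ω_s=0, ω_r=1
Stage 1: 32(0−ω_c) = −64(1−ω_c)  ⇒  96ω_c = 64  ⇒  ω_c = 2/3
  ⇒ ω_c¹/ω_r¹ = 2/3
Stage 2: N_ring = 27 + 2·17 = 61
Stage 2: 27(ω_s−ω_c) = −61(ω_r−ω_c),  ω_s=0, ω_r=1
Stage 2: 27(0−ω_c) = −61(1−ω_c)  ⇒  88ω_c = 61  ⇒  ω_c = 61/88
  ⇒ ω_c²/ω_r² = 61/88
Coupling ω_r² = ω_c¹ ⇒ overall = 2/3 × 61/88 = 61/132

61/132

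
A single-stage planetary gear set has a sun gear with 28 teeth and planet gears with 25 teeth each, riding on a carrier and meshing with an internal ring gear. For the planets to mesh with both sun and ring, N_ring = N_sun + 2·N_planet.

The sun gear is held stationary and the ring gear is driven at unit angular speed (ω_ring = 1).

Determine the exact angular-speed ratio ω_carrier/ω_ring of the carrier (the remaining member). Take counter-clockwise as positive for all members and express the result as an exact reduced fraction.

39/53

N_ring = 28 + 2·25 = 78
28(ω_s−ω_c) = −78(ω_r−ω_c),  ω_s=0, ω_r=1
28(0−ω_c) = −78(1−ω_c)  ⇒  106ω_c = 78  ⇒  ω_c = 39/53
ω_c/ω_r = 39/53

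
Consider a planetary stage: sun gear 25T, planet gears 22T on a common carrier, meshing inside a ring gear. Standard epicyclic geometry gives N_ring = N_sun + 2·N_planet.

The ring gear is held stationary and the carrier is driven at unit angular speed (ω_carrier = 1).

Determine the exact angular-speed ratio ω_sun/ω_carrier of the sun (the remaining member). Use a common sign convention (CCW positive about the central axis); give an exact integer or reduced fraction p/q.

94/25

N_ring = 25 + 2·22 = 69
25(ω_s−ω_c) = −69(ω_r−ω_c),  ω_r=0, ω_c=1
ω_s = 1 − (69/25)(0−1) = 94/25
ω_s/ω_c = 94/25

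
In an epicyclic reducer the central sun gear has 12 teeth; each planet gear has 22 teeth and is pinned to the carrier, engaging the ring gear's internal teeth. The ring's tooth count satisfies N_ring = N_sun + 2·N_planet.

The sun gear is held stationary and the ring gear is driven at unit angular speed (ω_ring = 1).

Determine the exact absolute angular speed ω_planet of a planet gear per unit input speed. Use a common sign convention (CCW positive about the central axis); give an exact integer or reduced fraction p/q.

N_ring = 12 + 2·22 = 56
12(ω_s−ω_c) = −56(ω_r−ω_c),  ω_s=0, ω_r=1
12(0−ω_c) = −56(1−ω_c)  ⇒  68ω_c = 56  ⇒  ω_c = 14/17
sun–planet: 12·(0−14/17) = −22·(ω_p−ω_c)  ⇒  ω_p−ω_c = −(12/22)·(-14/17) = 84/187
ω_p = 14/17 + 84/187 = 14/11

14/11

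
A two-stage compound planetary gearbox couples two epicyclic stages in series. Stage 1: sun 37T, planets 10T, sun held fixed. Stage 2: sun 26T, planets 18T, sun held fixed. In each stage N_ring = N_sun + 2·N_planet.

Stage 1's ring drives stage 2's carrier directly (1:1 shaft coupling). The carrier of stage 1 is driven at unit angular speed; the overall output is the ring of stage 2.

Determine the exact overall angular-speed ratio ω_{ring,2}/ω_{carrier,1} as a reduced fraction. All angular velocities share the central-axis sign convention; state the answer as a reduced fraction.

4136/1767

Stage 1: N_ring = 37 + 2·10 = 57
Stage 1: 37(ω_s−ω_c) = −57(ω_r−ω_c),  ω_s=0, ω_c=1
Stage 1: ω_r = 1 − (37/57)(0−1) = 94/57
  ⇒ ω_r¹/ω_c¹ = 94/57
Stage 2: N_ring = 26 + 2·18 = 62
Stage 2: 26(ω_s−ω_c) = −62(ω_r−ω_c),  ω_s=0, ω_c=1
Stage 2: ω_r = 1 − (26/62)(0−1) = 44/31
  ⇒ ω_r²/ω_c² = 44/31
Coupling ω_c² = ω_r¹ ⇒ overall = 94/57 × 44/31 = 4136/1767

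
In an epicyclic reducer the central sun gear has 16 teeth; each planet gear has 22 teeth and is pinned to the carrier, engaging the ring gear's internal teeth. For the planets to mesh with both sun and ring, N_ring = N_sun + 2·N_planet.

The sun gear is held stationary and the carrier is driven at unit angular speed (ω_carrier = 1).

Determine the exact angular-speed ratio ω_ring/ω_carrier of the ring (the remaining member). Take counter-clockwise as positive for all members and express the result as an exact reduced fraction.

N_ring = 16 + 2·22 = 60
16(ω_s−ω_c) = −60(ω_r−ω_c),  ω_s=0, ω_c=1
ω_r = 1 − (16/60)(0−1) = 19/15
ω_r/ω_c = 19/15

19/15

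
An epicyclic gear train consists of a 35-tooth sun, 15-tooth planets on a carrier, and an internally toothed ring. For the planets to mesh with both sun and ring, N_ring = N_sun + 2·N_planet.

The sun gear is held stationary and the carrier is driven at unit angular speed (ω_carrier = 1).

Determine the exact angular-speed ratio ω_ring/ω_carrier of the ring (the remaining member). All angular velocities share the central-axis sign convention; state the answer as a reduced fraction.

20/13

N_ring = 35 + 2·15 = 65
35(ω_s−ω_c) = −65(ω_r−ω_c),  ω_s=0, ω_c=1
ω_r = 1 − (35/65)(0−1) = 20/13
ω_r/ω_c = 20/13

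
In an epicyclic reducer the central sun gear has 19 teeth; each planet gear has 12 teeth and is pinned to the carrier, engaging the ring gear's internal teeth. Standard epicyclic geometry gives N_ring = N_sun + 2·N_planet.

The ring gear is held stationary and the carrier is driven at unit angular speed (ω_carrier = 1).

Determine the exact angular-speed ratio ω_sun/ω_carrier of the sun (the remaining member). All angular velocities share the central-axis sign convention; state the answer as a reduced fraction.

62/19

N_ring = 19 + 2·12 = 43
19(ω_s−ω_c) = −43(ω_r−ω_c),  ω_r=0, ω_c=1
ω_s = 1 − (43/19)(0−1) = 62/19
ω_s/ω_c = 62/19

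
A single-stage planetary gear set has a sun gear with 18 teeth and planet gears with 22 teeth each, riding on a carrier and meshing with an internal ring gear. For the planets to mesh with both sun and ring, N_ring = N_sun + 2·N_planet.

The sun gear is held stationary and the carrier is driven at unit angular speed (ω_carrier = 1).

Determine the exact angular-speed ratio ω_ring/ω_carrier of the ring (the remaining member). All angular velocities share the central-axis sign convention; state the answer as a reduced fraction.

40/31

N_ring = 18 + 2·22 = 62
18(ω_s−ω_c) = −62(ω_r−ω_c),  ω_s=0, ω_c=1
ω_r = 1 − (18/62)(0−1) = 40/31
ω_r/ω_c = 40/31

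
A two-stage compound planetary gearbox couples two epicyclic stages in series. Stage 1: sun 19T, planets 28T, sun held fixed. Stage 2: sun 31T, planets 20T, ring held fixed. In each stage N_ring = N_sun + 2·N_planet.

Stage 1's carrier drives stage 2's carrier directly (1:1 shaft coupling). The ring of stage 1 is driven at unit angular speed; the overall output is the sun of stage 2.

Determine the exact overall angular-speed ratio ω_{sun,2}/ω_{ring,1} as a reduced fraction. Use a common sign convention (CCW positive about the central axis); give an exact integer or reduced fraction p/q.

3825/1457

Stage 1: N_ring = 19 + 2·28 = 75
Stage 1: 19(ω_s−ω_c) = −75(ω_r−ω_c),  ω_s=0, ω_r=1
Stage 1: 19(0−ω_c) = −75(1−ω_c)  ⇒  94ω_c = 75  ⇒  ω_c = 75/94
  ⇒ ω_c¹/ω_r¹ = 75/94
Stage 2: N_ring = 31 + 2·20 = 71
Stage 2: 31(ω_s−ω_c) = −71(ω_r−ω_c),  ω_r=0, ω_c=1
Stage 2: ω_s = 1 − (71/31)(0−1) = 102/31
  ⇒ ω_s²/ω_c² = 102/31
Coupling ω_c² = ω_c¹ ⇒ overall = 75/94 × 102/31 = 3825/1457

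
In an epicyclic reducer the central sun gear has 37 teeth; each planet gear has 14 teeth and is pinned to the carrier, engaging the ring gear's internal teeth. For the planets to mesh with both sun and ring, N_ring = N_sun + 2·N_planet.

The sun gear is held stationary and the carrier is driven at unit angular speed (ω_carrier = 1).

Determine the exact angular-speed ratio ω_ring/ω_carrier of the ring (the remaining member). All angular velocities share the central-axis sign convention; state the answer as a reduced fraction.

102/65

N_ring = 37 + 2·14 = 65
37(ω_s−ω_c) = −65(ω_r−ω_c),  ω_s=0, ω_c=1
ω_r = 1 − (37/65)(0−1) = 102/65
ω_r/ω_c = 102/65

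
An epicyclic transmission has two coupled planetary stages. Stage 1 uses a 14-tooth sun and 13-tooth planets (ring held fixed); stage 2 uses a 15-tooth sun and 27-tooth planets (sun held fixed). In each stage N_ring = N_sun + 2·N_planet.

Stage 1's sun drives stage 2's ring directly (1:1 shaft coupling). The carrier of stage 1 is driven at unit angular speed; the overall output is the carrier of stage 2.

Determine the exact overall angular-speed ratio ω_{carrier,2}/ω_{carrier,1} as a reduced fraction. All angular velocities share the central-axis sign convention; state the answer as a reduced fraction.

621/196

Stage 1: N_ring = 14 + 2·13 = 40
Stage 1: 14(ω_s−ω_c) = −40(ω_r−ω_c),  ω_r=0, ω_c=1
Stage 1: ω_s = 1 − (40/14)(0−1) = 27/7
  ⇒ ω_s¹/ω_c¹ = 27/7
Stage 2: N_ring = 15 + 2·27 = 69
Stage 2: 15(ω_s−ω_c) = −69(ω_r−ω_c),  ω_s=0, ω_r=1
Stage 2: 15(0−ω_c) = −69(1−ω_c)  ⇒  84ω_c = 69  ⇒  ω_c = 23/28
  ⇒ ω_c²/ω_r² = 23/28
Coupling ω_r² = ω_s¹ ⇒ overall = 27/7 × 23/28 = 621/196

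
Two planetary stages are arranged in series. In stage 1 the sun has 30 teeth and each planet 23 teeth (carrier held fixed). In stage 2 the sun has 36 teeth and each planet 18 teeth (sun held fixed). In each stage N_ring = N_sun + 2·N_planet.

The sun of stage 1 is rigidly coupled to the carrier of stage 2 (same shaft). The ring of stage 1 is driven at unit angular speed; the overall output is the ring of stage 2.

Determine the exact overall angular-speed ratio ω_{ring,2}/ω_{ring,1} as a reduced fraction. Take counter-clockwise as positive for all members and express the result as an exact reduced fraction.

Stage 1: N_ring = 30 + 2·23 = 76
Stage 1: 30(ω_s−ω_c) = −76(ω_r−ω_c),  ω_c=0, ω_r=1
Stage 1: ω_s = 0 − (76/30)(1−0) = -38/15
  ⇒ ω_s¹/ω_r¹ = -38/15
Stage 2: N_ring = 36 + 2·18 = 72
Stage 2: 36(ω_s−ω_c) = −72(ω_r−ω_c),  ω_s=0, ω_c=1
Stage 2: ω_r = 1 − (36/72)(0−1) = 3/2
  ⇒ ω_r²/ω_c² = 3/2
Coupling ω_c² = ω_s¹ ⇒ overall = -38/15 × 3/2 = -19/5

-19/5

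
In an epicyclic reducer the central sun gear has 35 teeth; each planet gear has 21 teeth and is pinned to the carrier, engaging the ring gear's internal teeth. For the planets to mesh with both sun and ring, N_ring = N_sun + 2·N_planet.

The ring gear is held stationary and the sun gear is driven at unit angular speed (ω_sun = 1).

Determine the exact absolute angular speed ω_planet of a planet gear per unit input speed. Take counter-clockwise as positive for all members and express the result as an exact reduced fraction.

N_ring = 35 + 2·21 = 77
35(ω_s−ω_c) = −77(ω_r−ω_c),  ω_r=0, ω_s=1
35(1−ω_c) = −77(0−ω_c)  ⇒  112ω_c = 35  ⇒  ω_c = 5/16
sun–planet: 35·(1−5/16) = −21·(ω_p−ω_c)  ⇒  ω_p−ω_c = −(35/21)·(11/16) = -55/48
ω_p = 5/16 − 55/48 = -5/6

-5/6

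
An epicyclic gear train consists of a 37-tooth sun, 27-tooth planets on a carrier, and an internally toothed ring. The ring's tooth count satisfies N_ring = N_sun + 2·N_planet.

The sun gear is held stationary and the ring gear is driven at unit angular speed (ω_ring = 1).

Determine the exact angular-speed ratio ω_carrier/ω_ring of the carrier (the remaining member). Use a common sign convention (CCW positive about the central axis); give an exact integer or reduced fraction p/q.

91/128

N_ring = 37 + 2·27 = 91
37(ω_s−ω_c) = −91(ω_r−ω_c),  ω_s=0, ω_r=1
37(0−ω_c) = −91(1−ω_c)  ⇒  128ω_c = 91  ⇒  ω_c = 91/128
ω_c/ω_r = 91/128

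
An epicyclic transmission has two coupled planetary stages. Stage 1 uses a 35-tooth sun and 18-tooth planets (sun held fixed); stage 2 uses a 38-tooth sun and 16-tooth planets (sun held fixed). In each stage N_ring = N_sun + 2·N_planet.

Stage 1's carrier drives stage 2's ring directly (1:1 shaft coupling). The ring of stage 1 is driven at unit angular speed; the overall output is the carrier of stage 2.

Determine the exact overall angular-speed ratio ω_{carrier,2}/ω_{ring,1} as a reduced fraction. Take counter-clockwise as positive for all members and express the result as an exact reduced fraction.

Stage 1: N_ring = 35 + 2·18 = 71
Stage 1: 35(ω_s−ω_c) = −71(ω_r−ω_c),  ω_s=0, ω_r=1
Stage 1: 35(0−ω_c) = −71(1−ω_c)  ⇒  106ω_c = 71  ⇒  ω_c = 71/106
  ⇒ ω_c¹/ω_r¹ = 71/106
Stage 2: N_ring = 38 + 2·16 = 70
Stage 2: 38(ω_s−ω_c) = −70(ω_r−ω_c),  ω_s=0, ω_r=1
Stage 2: 38(0−ω_c) = −70(1−ω_c)  ⇒  108ω_c = 70  ⇒  ω_c = 35/54
  ⇒ ω_c²/ω_r² = 35/54
Coupling ω_r² = ω_c¹ ⇒ overall = 71/106 × 35/54 = 2485/5724

2485/5724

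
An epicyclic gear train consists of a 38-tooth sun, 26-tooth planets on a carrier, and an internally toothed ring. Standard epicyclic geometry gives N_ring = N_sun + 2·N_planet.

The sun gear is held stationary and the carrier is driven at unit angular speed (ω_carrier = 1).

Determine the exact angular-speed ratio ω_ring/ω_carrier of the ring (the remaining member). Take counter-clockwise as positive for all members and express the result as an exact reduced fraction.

64/45

N_ring = 38 + 2·26 = 90
38(ω_s−ω_c) = −90(ω_r−ω_c),  ω_s=0, ω_c=1
ω_r = 1 − (38/90)(0−1) = 64/45
ω_r/ω_c = 64/45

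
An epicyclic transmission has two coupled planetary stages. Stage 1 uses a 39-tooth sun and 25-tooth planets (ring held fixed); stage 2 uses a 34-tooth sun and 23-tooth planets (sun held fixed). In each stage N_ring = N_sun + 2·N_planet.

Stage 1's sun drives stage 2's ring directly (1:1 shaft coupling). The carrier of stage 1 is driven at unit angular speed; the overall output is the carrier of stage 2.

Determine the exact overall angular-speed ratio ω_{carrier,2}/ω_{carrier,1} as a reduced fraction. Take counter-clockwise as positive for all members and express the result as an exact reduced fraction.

5120/2223

Stage 1: N_ring = 39 + 2·25 = 89
Stage 1: 39(ω_s−ω_c) = −89(ω_r−ω_c),  ω_r=0, ω_c=1
Stage 1: ω_s = 1 − (89/39)(0−1) = 128/39
  ⇒ ω_s¹/ω_c¹ = 128/39
Stage 2: N_ring = 34 + 2·23 = 80
Stage 2: 34(ω_s−ω_c) = −80(ω_r−ω_c),  ω_s=0, ω_r=1
Stage 2: 34(0−ω_c) = −80(1−ω_c)  ⇒  114ω_c = 80  ⇒  ω_c = 40/57
  ⇒ ω_c²/ω_r² = 40/57
Coupling ω_r² = ω_s¹ ⇒ overall = 128/39 × 40/57 = 5120/2223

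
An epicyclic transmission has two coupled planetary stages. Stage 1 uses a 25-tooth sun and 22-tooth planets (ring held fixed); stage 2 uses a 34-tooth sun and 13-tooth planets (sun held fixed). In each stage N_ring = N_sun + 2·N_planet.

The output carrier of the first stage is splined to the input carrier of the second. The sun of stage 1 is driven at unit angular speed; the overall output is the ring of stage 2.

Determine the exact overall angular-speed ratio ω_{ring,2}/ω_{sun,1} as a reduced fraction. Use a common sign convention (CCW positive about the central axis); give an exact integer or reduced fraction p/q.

5/12

Stage 1: N_ring = 25 + 2·22 = 69
Stage 1: 25(ω_s−ω_c) = −69(ω_r−ω_c),  ω_r=0, ω_s=1
Stage 1: 25(1−ω_c) = −69(0−ω_c)  ⇒  94ω_c = 25  ⇒  ω_c = 25/94
  ⇒ ω_c¹/ω_s¹ = 25/94
Stage 2: N_ring = 34 + 2·13 = 60
Stage 2: 34(ω_s−ω_c) = −60(ω_r−ω_c),  ω_s=0, ω_c=1
Stage 2: ω_r = 1 − (34/60)(0−1) = 47/30
  ⇒ ω_r²/ω_c² = 47/30
Coupling ω_c² = ω_c¹ ⇒ overall = 25/94 × 47/30 = 5/12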